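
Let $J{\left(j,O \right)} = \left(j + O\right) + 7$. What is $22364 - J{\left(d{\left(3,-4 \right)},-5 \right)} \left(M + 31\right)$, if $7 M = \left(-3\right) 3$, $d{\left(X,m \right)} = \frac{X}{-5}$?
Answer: $\frac{111612}{5} \approx 22322.0$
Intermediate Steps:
$d{\left(X,m \right)} = - \frac{X}{5}$ ($d{\left(X,m \right)} = X \left(- \frac{1}{5}\right) = - \frac{X}{5}$)
$J{\left(j,O \right)} = 7 + O + j$ ($J{\left(j,O \right)} = \left(O + j\right) + 7 = 7 + O + j$)
$M = - \frac{9}{7}$ ($M = \frac{\left(-3\right) 3}{7} = \frac{1}{7} \left(-9\right) = - \frac{9}{7} \approx -1.2857$)
$22364 - J{\left(d{\left(3,-4 \right)},-5 \right)} \left(M + 31\right) = 22364 - \left(7 - 5 - \frac{3}{5}\right) \left(- \frac{9}{7} + 31\right) = 22364 - \left(7 - 5 - \frac{3}{5}\right) \frac{208}{7} = 22364 - \frac{7}{5} \cdot \frac{208}{7} = 22364 - \frac{208}{5} = \frac{111612}{5}$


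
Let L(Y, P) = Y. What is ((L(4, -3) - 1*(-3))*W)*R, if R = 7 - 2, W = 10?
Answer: 350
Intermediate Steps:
R = 5
((L(4, -3) - 1*(-3))*W)*R = ((4 - 1*(-3))*10)*5 = ((4 + 3)*10)*5 = (7*10)*5 = 70*5 = 350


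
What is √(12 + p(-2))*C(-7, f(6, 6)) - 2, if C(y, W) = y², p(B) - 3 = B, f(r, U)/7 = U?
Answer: -2 + 49*√13 ≈ 174.67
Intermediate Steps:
f(r, U) = 7*U
p(B) = 3 + B
√(12 + p(-2))*C(-7, f(6, 6)) - 2 = √(12 + (3 - 2))*(-7)² - 2 = √(12 + 1)*49 - 2 = √13*49 - 2 = 49*√13 - 2 = -2 + 49*√13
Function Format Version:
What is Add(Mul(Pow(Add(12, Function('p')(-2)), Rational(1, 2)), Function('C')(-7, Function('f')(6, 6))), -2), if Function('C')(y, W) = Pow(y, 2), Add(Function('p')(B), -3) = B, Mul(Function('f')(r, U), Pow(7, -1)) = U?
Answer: Add(-2, Mul(49, Pow(13, Rational(1, 2)))) ≈ 174.67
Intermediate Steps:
Function('f')(r, U) = Mul(7, U)
Function('p')(B) = Add(3, B)
Add(Mul(Pow(Add(12, Function('p')(-2)), Rational(1, 2)), Function('C')(-7, Function('f')(6, 6))), -2) = Add(Mul(Pow(Add(12, Add(3, -2)), Rational(1, 2)), Pow(-7, 2)), -2) = Add(Mul(Pow(Add(12, 1), Rational(1, 2)), 49), -2) = Add(Mul(Pow(13, Rational(1, 2)), 49), -2) = Add(Mul(49, Pow(13, Rational(1, 2))), -2) = Add(-2, Mul(49, Pow(13, Rational(1, 2))))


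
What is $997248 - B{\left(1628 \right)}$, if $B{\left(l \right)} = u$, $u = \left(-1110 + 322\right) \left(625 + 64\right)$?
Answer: $1540180$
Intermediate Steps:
$u = -542932$ ($u = \left(-788\right) 689 = -542932$)
$B{\left(l \right)} = -542932$
$997248 - B{\left(1628 \right)} = 997248 - -542932 = 997248 + 542932 = 1540180$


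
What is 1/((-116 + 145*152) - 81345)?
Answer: -1/59421 ≈ -1.6829e-5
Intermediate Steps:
1/((-116 + 145*152) - 81345) = 1/((-116 + 22040) - 81345) = 1/(21924 - 81345) = 1/(-59421) = -1/59421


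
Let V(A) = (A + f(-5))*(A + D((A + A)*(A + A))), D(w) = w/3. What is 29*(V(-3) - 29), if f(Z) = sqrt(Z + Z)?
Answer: -1624 + 261*I*sqrt(10) ≈ -1624.0 + 825.35*I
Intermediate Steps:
f(Z) = sqrt(2)*sqrt(Z) (f(Z) = sqrt(2*Z) = sqrt(2)*sqrt(Z))
D(w) = w/3 (D(w) = w*(1/3) = w/3)
V(A) = (A + 4*A**2/3)*(A + I*sqrt(10)) (V(A) = (A + sqrt(2)*sqrt(-5))*(A + ((A + A)*(A + A))/3) = (A + sqrt(2)*(I*sqrt(5)))*(A + ((2*A)*(2*A))/3) = (A + I*sqrt(10))*(A + (4*A**2)/3) = (A + I*sqrt(10))*(A + 4*A**2/3) = (A + 4*A**2/3)*(A + I*sqrt(10)))
29*(V(-3) - 29) = 29*((1/3)*(-3)*(3*(-3) + 4*(-3)**2 + 3*I*sqrt(10) + 4*I*(-3)*sqrt(10)) - 29) = 29*((1/3)*(-3)*(-9 + 4*9 + 3*I*sqrt(10) - 12*I*sqrt(10)) - 29) = 29*((1/3)*(-3)*(-9 + 36 + 3*I*sqrt(10) - 12*I*sqrt(10)) - 29) = 29*((1/3)*(-3)*(27 - 9*I*sqrt(10)) - 29) = 29*((-27 + 9*I*sqrt(10)) - 29) = 29*(-56 + 9*I*sqrt(10)) = -1624 + 261*I*sqrt(10)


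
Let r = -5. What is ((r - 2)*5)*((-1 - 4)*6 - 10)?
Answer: 1400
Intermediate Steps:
((r - 2)*5)*((-1 - 4)*6 - 10) = ((-5 - 2)*5)*((-1 - 4)*6 - 10) = (-7*5)*(-5*6 - 10) = -35*(-30 - 10) = -35*(-40) = 1400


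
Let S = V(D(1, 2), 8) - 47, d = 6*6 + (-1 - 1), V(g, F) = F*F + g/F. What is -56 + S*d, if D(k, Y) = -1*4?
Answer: 505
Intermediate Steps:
D(k, Y) = -4
V(g, F) = F² + g/F
d = 34 (d = 36 - 2 = 34)
S = 33/2 (S = (-4 + 8³)/8 - 47 = (-4 + 512)/8 - 47 = (⅛)*508 - 47 = 127/2 - 47 = 33/2 ≈ 16.500)
-56 + S*d = -56 + (33/2)*34 = -56 + 561 = 505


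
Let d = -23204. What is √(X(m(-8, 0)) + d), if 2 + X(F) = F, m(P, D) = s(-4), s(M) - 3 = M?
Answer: I*√23207 ≈ 152.34*I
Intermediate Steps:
s(M) = 3 + M
m(P, D) = -1 (m(P, D) = 3 - 4 = -1)
X(F) = -2 + F
√(X(m(-8, 0)) + d) = √((-2 - 1) - 23204) = √(-3 - 23204) = √(-23207) = I*√23207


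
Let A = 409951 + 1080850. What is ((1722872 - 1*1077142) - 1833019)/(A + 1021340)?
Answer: -1187289/2512141 ≈ -0.47262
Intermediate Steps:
A = 1490801
((1722872 - 1*1077142) - 1833019)/(A + 1021340) = ((1722872 - 1*1077142) - 1833019)/(1490801 + 1021340) = ((1722872 - 1077142) - 1833019)/2512141 = (645730 - 1833019)*(1/2512141) = -1187289*1/2512141 = -1187289/2512141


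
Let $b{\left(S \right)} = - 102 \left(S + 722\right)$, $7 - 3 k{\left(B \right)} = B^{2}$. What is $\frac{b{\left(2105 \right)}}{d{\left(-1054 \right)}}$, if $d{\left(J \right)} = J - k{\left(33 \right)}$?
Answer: $\frac{432531}{1040} \approx 415.9$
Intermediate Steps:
$k{\left(B \right)} = \frac{7}{3} - \frac{B^{2}}{3}$
$d{\left(J \right)} = \frac{1082}{3} + J$ ($d{\left(J \right)} = J - \left(\frac{7}{3} - \frac{33^{2}}{3}\right) = J - \left(\frac{7}{3} - 363\right) = J - - \frac{1082}{3} = J + \frac{1082}{3} = \frac{1082}{3} + J$)
$b{\left(S \right)} = -73644 - 102 S$ ($b{\left(S \right)} = - 102 \left(722 + S\right) = -73644 - 102 S$)
$\frac{b{\left(2105 \right)}}{d{\left(-1054 \right)}} = \frac{-73644 - 214710}{\frac{1082}{3} - 1054} = \frac{-73644 - 214710}{- \frac{2080}{3}} = \left(-288354\right) \left(- \frac{3}{2080}\right) = \frac{432531}{1040}$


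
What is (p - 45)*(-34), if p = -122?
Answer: 5678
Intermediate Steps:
(p - 45)*(-34) = (-122 - 45)*(-34) = -167*(-34) = 5678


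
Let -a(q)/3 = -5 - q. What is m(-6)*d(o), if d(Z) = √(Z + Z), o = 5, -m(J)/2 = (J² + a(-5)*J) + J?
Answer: -60*√10 ≈ -189.74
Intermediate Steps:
a(q) = 15 + 3*q (a(q) = -3*(-5 - q) = 15 + 3*q)
m(J) = -2*J - 2*J² (m(J) = -2*((J² + (15 + 3*(-5))*J) + J) = -2*((J² + (15 - 15)*J) + J) = -2*((J² + 0*J) + J) = -2*((J² + 0) + J) = -2*(J² + J) = -2*(J + J²) = -2*J - 2*J²)
d(Z) = √2*√Z (d(Z) = √(2*Z) = √2*√Z)
m(-6)*d(o) = (-2*(-6)*(1 - 6))*(√2*√5) = (-2*(-6)*(-5))*√10 = -60*√10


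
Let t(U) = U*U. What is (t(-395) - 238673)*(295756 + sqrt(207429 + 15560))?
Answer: -24443641888 - 82648*sqrt(222989) ≈ -2.4483e+10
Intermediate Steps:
t(U) = U**2
(t(-395) - 238673)*(295756 + sqrt(207429 + 15560)) = ((-395)**2 - 238673)*(295756 + sqrt(207429 + 15560)) = (156025 - 238673)*(295756 + sqrt(222989)) = -82648*(295756 + sqrt(222989)) = -24443641888 - 82648*sqrt(222989)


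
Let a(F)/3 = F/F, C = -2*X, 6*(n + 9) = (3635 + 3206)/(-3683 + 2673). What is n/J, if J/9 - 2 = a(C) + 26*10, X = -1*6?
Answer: -61381/14453100 ≈ -0.0042469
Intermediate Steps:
X = -6
n = -61381/6060 (n = -9 + ((3635 + 3206)/(-3683 + 2673))/6 = -9 + (6841/(-1010))/6 = -9 + (6841*(-1/1010))/6 = -9 + (⅙)*(-6841/1010) = -9 - 6841/6060 = -61381/6060 ≈ -10.129)
C = 12 (C = -2*(-6) = 12)
a(F) = 3 (a(F) = 3*(F/F) = 3*1 = 3)
J = 2385 (J = 18 + 9*(3 + 26*10) = 18 + 9*(3 + 260) = 18 + 9*263 = 18 + 2367 = 2385)
n/J = -61381/6060/2385 = -61381/6060*1/2385 = -61381/14453100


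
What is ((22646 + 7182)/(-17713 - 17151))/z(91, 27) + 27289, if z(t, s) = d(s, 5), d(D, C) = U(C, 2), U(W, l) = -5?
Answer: 1189262077/43580 ≈ 27289.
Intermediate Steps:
d(D, C) = -5
z(t, s) = -5
((22646 + 7182)/(-17713 - 17151))/z(91, 27) + 27289 = ((22646 + 7182)/(-17713 - 17151))/(-5) + 27289 = (29828/(-34864))*(-1/5) + 27289 = (29828*(-1/34864))*(-1/5) + 27289 = -7457/8716*(-1/5) + 27289 = 7457/43580 + 27289 = 1189262077/43580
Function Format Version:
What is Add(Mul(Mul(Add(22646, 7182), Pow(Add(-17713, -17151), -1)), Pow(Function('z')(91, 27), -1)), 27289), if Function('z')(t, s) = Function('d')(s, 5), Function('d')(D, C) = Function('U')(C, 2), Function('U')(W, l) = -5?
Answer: Rational(1189262077, 43580) ≈ 27289.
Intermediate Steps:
Function('d')(D, C) = -5
Function('z')(t, s) = -5
Add(Mul(Mul(Add(22646, 7182), Pow(Add(-17713, -17151), -1)), Pow(Function('z')(91, 27), -1)), 27289) = Add(Mul(Mul(Add(22646, 7182), Pow(Add(-17713, -17151), -1)), Pow(-5, -1)), 27289) = Add(Mul(Mul(29828, Pow(-34864, -1)), Rational(-1, 5)), 27289) = Add(Mul(Mul(29828, Rational(-1, 34864)), Rational(-1, 5)), 27289) = Add(Mul(Rational(-7457, 8716), Rational(-1, 5)), 27289) = Add(Rational(7457, 43580), 27289) = Rational(1189262077, 43580)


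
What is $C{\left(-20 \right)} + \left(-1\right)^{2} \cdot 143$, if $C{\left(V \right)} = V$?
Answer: $123$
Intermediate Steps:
$C{\left(-20 \right)} + \left(-1\right)^{2} \cdot 143 = -20 + \left(-1\right)^{2} \cdot 143 = -20 + 1 \cdot 143 = -20 + 143 = 123$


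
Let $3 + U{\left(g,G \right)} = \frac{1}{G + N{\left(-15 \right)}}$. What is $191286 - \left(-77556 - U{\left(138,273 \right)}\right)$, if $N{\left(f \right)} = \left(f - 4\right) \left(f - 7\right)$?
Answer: $\frac{185767750}{691} \approx 2.6884 \cdot 10^{5}$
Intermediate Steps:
$N{\left(f \right)} = \left(-7 + f\right) \left(-4 + f\right)$ ($N{\left(f \right)} = \left(-4 + f\right) \left(-7 + f\right) = \left(-7 + f\right) \left(-4 + f\right)$)
$U{\left(g,G \right)} = -3 + \frac{1}{418 + G}$ ($U{\left(g,G \right)} = -3 + \frac{1}{G + \left(28 + \left(-15\right)^{2} - -165\right)} = -3 + \frac{1}{G + \left(28 + 225 + 165\right)} = -3 + \frac{1}{G + 418} = -3 + \frac{1}{418 + G}$)
$191286 - \left(-77556 - U{\left(138,273 \right)}\right) = 191286 - \left(-77556 - \frac{-1253 - 819}{418 + 273}\right) = 191286 - \left(-77556 - \frac{-1253 - 819}{691}\right) = 191286 - \left(-77556 - \frac{1}{691} \left(-2072\right)\right) = 191286 - \left(-77556 - - \frac{2072}{691}\right) = 191286 - \left(-77556 + \frac{2072}{691}\right) = 191286 - - \frac{53589124}{691} = 191286 + \frac{53589124}{691} = \frac{185767750}{691}$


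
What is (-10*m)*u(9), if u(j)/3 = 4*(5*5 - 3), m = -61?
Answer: 161040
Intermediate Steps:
u(j) = 264 (u(j) = 3*(4*(5*5 - 3)) = 3*(4*(25 - 3)) = 3*(4*22) = 3*88 = 264)
(-10*m)*u(9) = -10*(-61)*264 = 610*264 = 161040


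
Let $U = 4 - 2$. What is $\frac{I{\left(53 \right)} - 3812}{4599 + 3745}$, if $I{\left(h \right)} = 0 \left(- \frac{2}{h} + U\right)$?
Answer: $- \frac{953}{2086} \approx -0.45686$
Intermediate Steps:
$U = 2$ ($U = 4 - 2 = 2$)
$I{\left(h \right)} = 0$ ($I{\left(h \right)} = 0 \left(- \frac{2}{h} + 2\right) = 0 \left(2 - \frac{2}{h}\right) = 0$)
$\frac{I{\left(53 \right)} - 3812}{4599 + 3745} = \frac{0 - 3812}{4599 + 3745} = - \frac{3812}{8344} = \left(-3812\right) \frac{1}{8344} = - \frac{953}{2086}$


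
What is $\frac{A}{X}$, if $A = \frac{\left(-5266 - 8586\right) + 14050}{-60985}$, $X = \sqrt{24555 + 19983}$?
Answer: $- \frac{33 \sqrt{44538}}{452691655} \approx -1.5384 \cdot 10^{-5}$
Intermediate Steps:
$X = \sqrt{44538} \approx 211.04$
$A = - \frac{198}{60985}$ ($A = \left(-13852 + 14050\right) \left(- \frac{1}{60985}\right) = 198 \left(- \frac{1}{60985}\right) = - \frac{198}{60985} \approx -0.0032467$)
$\frac{A}{X} = - \frac{198}{60985 \sqrt{44538}} = - \frac{198 \frac{\sqrt{44538}}{44538}}{60985} = - \frac{33 \sqrt{44538}}{452691655}$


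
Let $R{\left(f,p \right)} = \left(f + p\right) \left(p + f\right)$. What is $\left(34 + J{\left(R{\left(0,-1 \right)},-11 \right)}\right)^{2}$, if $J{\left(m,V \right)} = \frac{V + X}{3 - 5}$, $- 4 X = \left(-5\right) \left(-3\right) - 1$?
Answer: $\frac{27225}{16} \approx 1701.6$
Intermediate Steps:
$X = - \frac{7}{2}$ ($X = - \frac{\left(-5\right) \left(-3\right) - 1}{4} = - \frac{15 - 1}{4} = \left(- \frac{1}{4}\right) 14 = - \frac{7}{2} \approx -3.5$)
$R{\left(f,p \right)} = \left(f + p\right)^{2}$ ($R{\left(f,p \right)} = \left(f + p\right) \left(f + p\right) = \left(f + p\right)^{2}$)
$J{\left(m,V \right)} = \frac{7}{4} - \frac{V}{2}$ ($J{\left(m,V \right)} = \frac{V - \frac{7}{2}}{3 - 5} = \frac{- \frac{7}{2} + V}{-2} = \left(- \frac{7}{2} + V\right) \left(- \frac{1}{2}\right) = \frac{7}{4} - \frac{V}{2}$)
$\left(34 + J{\left(R{\left(0,-1 \right)},-11 \right)}\right)^{2} = \left(34 + \left(\frac{7}{4} - - \frac{11}{2}\right)\right)^{2} = \left(34 + \left(\frac{7}{4} + \frac{11}{2}\right)\right)^{2} = \left(34 + \frac{29}{4}\right)^{2} = \left(\frac{165}{4}\right)^{2} = \frac{27225}{16}$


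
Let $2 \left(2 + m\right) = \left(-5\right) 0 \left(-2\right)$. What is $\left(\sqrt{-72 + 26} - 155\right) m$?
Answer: $310 - 2 i \sqrt{46} \approx 310.0 - 13.565 i$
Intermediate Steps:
$m = -2$ ($m = -2 + \frac{\left(-5\right) 0 \left(-2\right)}{2} = -2 + \frac{0 \left(-2\right)}{2} = -2 + \frac{1}{2} \cdot 0 = -2 + 0 = -2$)
$\left(\sqrt{-72 + 26} - 155\right) m = \left(\sqrt{-72 + 26} - 155\right) \left(-2\right) = \left(\sqrt{-46} - 155\right) \left(-2\right) = \left(i \sqrt{46} - 155\right) \left(-2\right) = \left(-155 + i \sqrt{46}\right) \left(-2\right) = 310 - 2 i \sqrt{46}$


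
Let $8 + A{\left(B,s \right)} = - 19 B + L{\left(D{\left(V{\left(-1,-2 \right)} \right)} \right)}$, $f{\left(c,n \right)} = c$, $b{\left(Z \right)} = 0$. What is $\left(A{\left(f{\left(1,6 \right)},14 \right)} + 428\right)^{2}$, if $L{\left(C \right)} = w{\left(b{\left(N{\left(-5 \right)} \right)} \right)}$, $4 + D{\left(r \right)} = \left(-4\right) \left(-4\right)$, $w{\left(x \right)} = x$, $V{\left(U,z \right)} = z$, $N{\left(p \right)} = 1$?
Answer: $160801$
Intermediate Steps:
$D{\left(r \right)} = 12$ ($D{\left(r \right)} = -4 - -16 = -4 + 16 = 12$)
$L{\left(C \right)} = 0$
$A{\left(B,s \right)} = -8 - 19 B$ ($A{\left(B,s \right)} = -8 + \left(- 19 B + 0\right) = -8 - 19 B$)
$\left(A{\left(f{\left(1,6 \right)},14 \right)} + 428\right)^{2} = \left(\left(-8 - 19\right) + 428\right)^{2} = \left(-27 + 428\right)^{2} = 401^{2} = 160801$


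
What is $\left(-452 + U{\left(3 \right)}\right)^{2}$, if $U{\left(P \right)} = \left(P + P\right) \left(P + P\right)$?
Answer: $173056$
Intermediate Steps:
$U{\left(P \right)} = 4 P^{2}$ ($U{\left(P \right)} = 2 P 2 P = 4 P^{2}$)
$\left(-452 + U{\left(3 \right)}\right)^{2} = \left(-452 + 4 \cdot 3^{2}\right)^{2} = \left(-452 + 4 \cdot 9\right)^{2} = \left(-452 + 36\right)^{2} = \left(-416\right)^{2} = 173056$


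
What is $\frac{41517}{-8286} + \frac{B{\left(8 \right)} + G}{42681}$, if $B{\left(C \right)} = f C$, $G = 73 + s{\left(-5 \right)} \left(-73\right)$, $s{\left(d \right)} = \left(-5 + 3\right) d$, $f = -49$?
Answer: $- \frac{593559697}{117884922} \approx -5.0351$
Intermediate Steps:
$s{\left(d \right)} = - 2 d$
$G = -657$ ($G = 73 + \left(-2\right) \left(-5\right) \left(-73\right) = 73 + 10 \left(-73\right) = 73 - 730 = -657$)
$B{\left(C \right)} = - 49 C$
$\frac{41517}{-8286} + \frac{B{\left(8 \right)} + G}{42681} = \frac{41517}{-8286} + \frac{\left(-49\right) 8 - 657}{42681} = 41517 \left(- \frac{1}{8286}\right) + \left(-392 - 657\right) \frac{1}{42681} = - \frac{13839}{2762} - \frac{1049}{42681} = - \frac{593559697}{117884922}$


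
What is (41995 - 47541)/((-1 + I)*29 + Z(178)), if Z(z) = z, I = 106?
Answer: -5546/3223 ≈ -1.7208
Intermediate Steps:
(41995 - 47541)/((-1 + I)*29 + Z(178)) = (41995 - 47541)/((-1 + 106)*29 + 178) = -5546/(105*29 + 178) = -5546/(3045 + 178) = -5546/3223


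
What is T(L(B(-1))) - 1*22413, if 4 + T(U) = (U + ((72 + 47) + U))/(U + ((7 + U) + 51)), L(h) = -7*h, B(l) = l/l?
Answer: -986243/44 ≈ -22415.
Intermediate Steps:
B(l) = 1
T(U) = -4 + (119 + 2*U)/(58 + 2*U) (T(U) = -4 + (U + ((72 + 47) + U))/(U + ((7 + U) + 51)) = -4 + (U + (119 + U))/(U + (58 + U)) = -4 + (119 + 2*U)/(58 + 2*U))
T(L(B(-1))) - 1*22413 = (-113 - (-42))/(2*(29 - 7*1)) - 1*22413 = (-113 - 6*(-7))/(2*(29 - 7)) - 22413 = (½)*(-113 + 42)/22 - 22413 = (½)*(1/22)*(-71) - 22413 = -71/44 - 22413 = -986243/44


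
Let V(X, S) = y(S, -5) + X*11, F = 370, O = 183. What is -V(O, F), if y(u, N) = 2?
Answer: -2015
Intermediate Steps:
V(X, S) = 2 + 11*X (V(X, S) = 2 + X*11 = 2 + 11*X)
-V(O, F) = -(2 + 11*183) = -(2 + 2013) = -1*2015 = -2015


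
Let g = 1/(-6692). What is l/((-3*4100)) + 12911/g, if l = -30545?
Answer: -5184024571/60 ≈ -8.6400e+7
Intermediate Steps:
g = -1/6692 ≈ -0.00014943
l/((-3*4100)) + 12911/g = -30545/((-3*4100)) + 12911/(-1/6692) = -30545/(-12300) + 12911*(-6692) = -30545*(-1/12300) - 86400412 = 149/60 - 86400412 = -5184024571/60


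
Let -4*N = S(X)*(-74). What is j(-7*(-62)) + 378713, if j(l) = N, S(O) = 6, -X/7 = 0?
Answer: 378824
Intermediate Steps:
X = 0 (X = -7*0 = 0)
N = 111 (N = -3*(-74)/2 = -¼*(-444) = 111)
j(l) = 111
j(-7*(-62)) + 378713 = 111 + 378713 = 378824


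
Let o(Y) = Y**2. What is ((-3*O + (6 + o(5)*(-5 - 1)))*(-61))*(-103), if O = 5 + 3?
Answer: -1055544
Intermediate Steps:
O = 8
((-3*O + (6 + o(5)*(-5 - 1)))*(-61))*(-103) = ((-3*8 + (6 + 5**2*(-5 - 1)))*(-61))*(-103) = ((-24 + (6 + 25*(-6)))*(-61))*(-103) = ((-24 + (6 - 150))*(-61))*(-103) = ((-24 - 144)*(-61))*(-103) = -168*(-61)*(-103) = 10248*(-103) = -1055544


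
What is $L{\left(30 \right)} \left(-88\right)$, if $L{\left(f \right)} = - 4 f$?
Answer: $10560$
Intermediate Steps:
$L{\left(30 \right)} \left(-88\right) = \left(-4\right) 30 \left(-88\right) = \left(-120\right) \left(-88\right) = 10560$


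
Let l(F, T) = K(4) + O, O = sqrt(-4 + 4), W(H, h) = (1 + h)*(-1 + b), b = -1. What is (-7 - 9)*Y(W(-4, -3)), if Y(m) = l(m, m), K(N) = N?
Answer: -64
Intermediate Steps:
W(H, h) = -2 - 2*h (W(H, h) = (1 + h)*(-1 - 1) = (1 + h)*(-2) = -2 - 2*h)
O = 0 (O = sqrt(0) = 0)
l(F, T) = 4 (l(F, T) = 4 + 0 = 4)
Y(m) = 4
(-7 - 9)*Y(W(-4, -3)) = (-7 - 9)*4 = -16*4 = -64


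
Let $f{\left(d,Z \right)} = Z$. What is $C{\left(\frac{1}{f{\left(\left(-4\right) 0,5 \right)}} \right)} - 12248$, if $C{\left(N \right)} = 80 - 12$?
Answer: $-12180$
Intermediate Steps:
$C{\left(N \right)} = 68$ ($C{\left(N \right)} = 80 - 12 = 68$)
$C{\left(\frac{1}{f{\left(\left(-4\right) 0,5 \right)}} \right)} - 12248 = 68 - 12248 = -12180$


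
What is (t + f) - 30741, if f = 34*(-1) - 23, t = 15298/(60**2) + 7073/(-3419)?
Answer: -189523631069/6154200 ≈ -30796.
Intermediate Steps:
t = 13420531/6154200 (t = 15298/3600 + 7073*(-1/3419) = 15298*(1/3600) - 7073/3419 = 7649/1800 - 7073/3419 = 13420531/6154200 ≈ 2.1807)
f = -57 (f = -34 - 23 = -57)
(t + f) - 30741 = (13420531/6154200 - 57) - 30741 = -337368869/6154200 - 30741 = -189523631069/6154200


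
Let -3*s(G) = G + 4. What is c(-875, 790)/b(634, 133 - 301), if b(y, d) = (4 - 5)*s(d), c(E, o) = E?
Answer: 2625/164 ≈ 16.006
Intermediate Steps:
s(G) = -4/3 - G/3 (s(G) = -(G + 4)/3 = -(4 + G)/3 = -4/3 - G/3)
b(y, d) = 4/3 + d/3 (b(y, d) = (4 - 5)*(-4/3 - d/3) = -(-4/3 - d/3) = 4/3 + d/3)
c(-875, 790)/b(634, 133 - 301) = -875/(4/3 + (133 - 301)/3) = -875/(4/3 + (1/3)*(-168)) = -875/(4/3 - 56) = -875/(-164/3) = -875*(-3/164) = 2625/164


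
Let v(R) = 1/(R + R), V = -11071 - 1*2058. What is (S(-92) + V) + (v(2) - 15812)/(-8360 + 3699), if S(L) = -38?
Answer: -245422301/18644 ≈ -13164.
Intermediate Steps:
V = -13129 (V = -11071 - 2058 = -13129)
v(R) = 1/(2*R)
(S(-92) + V) + (v(2) - 15812)/(-8360 + 3699) = (-38 - 13129) + ((½)/2 - 15812)/(-8360 + 3699) = -13167 + ((½)*(½) - 15812)/(-4661) = -13167 + (¼ - 15812)*(-1/4661) = -13167 - 63247/4*(-1/4661) = -13167 + 63247/18644 = -245422301/18644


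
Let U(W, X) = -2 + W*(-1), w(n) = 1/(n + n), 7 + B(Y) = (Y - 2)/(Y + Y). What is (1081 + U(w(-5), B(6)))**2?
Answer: 116445681/100 ≈ 1.1645e+6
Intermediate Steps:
B(Y) = -7 + (-2 + Y)/(2*Y) (B(Y) = -7 + (Y - 2)/(Y + Y) = -7 + (-2 + Y)/((2*Y)) = -7 + (-2 + Y)*(1/(2*Y)) = -7 + (-2 + Y)/(2*Y))
w(n) = 1/(2*n)
U(W, X) = -2 - W
(1081 + U(w(-5), B(6)))**2 = (1081 + (-2 - 1/(2*(-5))))**2 = (1081 + (-2 - (-1)/(2*5)))**2 = (1081 + (-2 - 1*(-1/10)))**2 = (1081 + (-2 + 1/10))**2 = (1081 - 19/10)**2 = (10791/10)**2 = 116445681/100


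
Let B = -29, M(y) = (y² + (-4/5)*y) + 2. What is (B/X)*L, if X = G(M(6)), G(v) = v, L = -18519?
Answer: 2685255/166 ≈ 16176.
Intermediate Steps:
M(y) = 2 + y² - 4*y/5 (M(y) = (y² + (-4*⅕)*y) + 2 = (y² - 4*y/5) + 2 = 2 + y² - 4*y/5)
X = 166/5 (X = 2 + 6² - ⅘*6 = 2 + 36 - 24/5 = 166/5 ≈ 33.200)
(B/X)*L = -29/166/5*(-18519) = -29*5/166*(-18519) = -145/166*(-18519) = 2685255/166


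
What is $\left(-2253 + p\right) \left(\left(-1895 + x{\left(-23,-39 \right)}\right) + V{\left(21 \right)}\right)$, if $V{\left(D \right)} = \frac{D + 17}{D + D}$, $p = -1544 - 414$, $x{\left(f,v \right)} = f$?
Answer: $\frac{169530649}{21} \approx 8.0729 \cdot 10^{6}$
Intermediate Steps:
$p = -1958$
$V{\left(D \right)} = \frac{17 + D}{2 D}$
$\left(-2253 + p\right) \left(\left(-1895 + x{\left(-23,-39 \right)}\right) + V{\left(21 \right)}\right) = \left(-2253 - 1958\right) \left(\left(-1895 - 23\right) + \frac{17 + 21}{2 \cdot 21}\right) = - 4211 \left(-1918 + \frac{1}{2} \cdot \frac{1}{21} \cdot 38\right) = - 4211 \left(-1918 + \frac{19}{21}\right) = \left(-4211\right) \left(- \frac{40259}{21}\right) = \frac{169530649}{21}$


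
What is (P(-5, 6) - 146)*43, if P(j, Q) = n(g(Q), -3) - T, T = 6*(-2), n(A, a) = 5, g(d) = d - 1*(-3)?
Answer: -5547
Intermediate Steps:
g(d) = 3 + d (g(d) = d + 3 = 3 + d)
T = -12
P(j, Q) = 17 (P(j, Q) = 5 - 1*(-12) = 5 + 12 = 17)
(P(-5, 6) - 146)*43 = (17 - 146)*43 = -129*43 = -5547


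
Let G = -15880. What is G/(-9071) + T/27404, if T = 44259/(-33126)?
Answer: 4805074267377/2744838954728 ≈ 1.7506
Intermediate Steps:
T = -14753/11042 (T = 44259*(-1/33126) = -14753/11042 ≈ -1.3361)
G/(-9071) + T/27404 = -15880/(-9071) - 14753/11042/27404 = -15880*(-1/9071) - 14753/11042*1/27404 = 15880/9071 - 14753/302594968 = 4805074267377/2744838954728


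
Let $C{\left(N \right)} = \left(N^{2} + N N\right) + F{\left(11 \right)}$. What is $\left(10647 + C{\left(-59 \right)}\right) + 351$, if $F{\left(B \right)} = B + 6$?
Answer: $17977$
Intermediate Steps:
$F{\left(B \right)} = 6 + B$
$C{\left(N \right)} = 17 + 2 N^{2}$ ($C{\left(N \right)} = \left(N^{2} + N N\right) + \left(6 + 11\right) = \left(N^{2} + N^{2}\right) + 17 = 2 N^{2} + 17 = 17 + 2 N^{2}$)
$\left(10647 + C{\left(-59 \right)}\right) + 351 = \left(10647 + \left(17 + 2 \left(-59\right)^{2}\right)\right) + 351 = \left(10647 + \left(17 + 2 \cdot 3481\right)\right) + 351 = \left(10647 + \left(17 + 6962\right)\right) + 351 = \left(10647 + 6979\right) + 351 = 17626 + 351 = 17977$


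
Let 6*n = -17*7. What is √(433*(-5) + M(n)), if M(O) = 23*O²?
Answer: √247763/6 ≈ 82.960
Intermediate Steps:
n = -119/6 (n = (-17*7)/6 = (⅙)*(-119) = -119/6 ≈ -19.833)
√(433*(-5) + M(n)) = √(433*(-5) + 23*(-119/6)²) = √(-2165 + 23*(14161/36)) = √(-2165 + 325703/36) = √(247763/36) = √247763/6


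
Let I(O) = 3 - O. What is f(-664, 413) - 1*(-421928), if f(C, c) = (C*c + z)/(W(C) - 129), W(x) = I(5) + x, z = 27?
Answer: 67141393/159 ≈ 4.2227e+5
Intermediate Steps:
W(x) = -2 + x (W(x) = (3 - 1*5) + x = (3 - 5) + x = -2 + x)
f(C, c) = (27 + C*c)/(-131 + C) (f(C, c) = (C*c + 27)/((-2 + C) - 129) = (27 + C*c)/(-131 + C))
f(-664, 413) - 1*(-421928) = (27 - 664*413)/(-131 - 664) - 1*(-421928) = (27 - 274232)/(-795) + 421928 = -1/795*(-274205) + 421928 = 54841/159 + 421928 = 67141393/159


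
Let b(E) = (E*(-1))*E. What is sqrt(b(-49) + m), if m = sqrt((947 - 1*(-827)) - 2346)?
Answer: sqrt(-2401 + 2*I*sqrt(143)) ≈ 0.244 + 49.001*I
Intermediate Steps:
b(E) = -E**2 (b(E) = (-E)*E = -E**2)
m = 2*I*sqrt(143) (m = sqrt((947 + 827) - 2346) = sqrt(1774 - 2346) = sqrt(-572) = 2*I*sqrt(143) ≈ 23.917*I)
sqrt(b(-49) + m) = sqrt(-1*(-49)**2 + 2*I*sqrt(143)) = sqrt(-1*2401 + 2*I*sqrt(143)) = sqrt(-2401 + 2*I*sqrt(143))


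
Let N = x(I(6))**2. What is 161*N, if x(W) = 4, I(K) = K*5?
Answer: 2576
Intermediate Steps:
I(K) = 5*K
N = 16 (N = 4**2 = 16)
161*N = 161*16 = 2576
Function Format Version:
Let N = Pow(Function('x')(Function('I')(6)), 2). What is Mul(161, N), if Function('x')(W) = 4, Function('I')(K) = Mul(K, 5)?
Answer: 2576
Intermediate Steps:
Function('I')(K) = Mul(5, K)
N = 16 (N = Pow(4, 2) = 16)
Mul(161, N) = Mul(161, 16) = 2576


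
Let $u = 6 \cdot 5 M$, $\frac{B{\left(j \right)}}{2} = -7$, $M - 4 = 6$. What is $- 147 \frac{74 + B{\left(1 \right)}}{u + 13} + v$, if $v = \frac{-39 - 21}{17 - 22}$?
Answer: $- \frac{5064}{313} \approx -16.179$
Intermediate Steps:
$M = 10$ ($M = 4 + 6 = 10$)
$B{\left(j \right)} = -14$ ($B{\left(j \right)} = 2 \left(-7\right) = -14$)
$u = 300$ ($u = 6 \cdot 5 \cdot 10 = 30 \cdot 10 = 300$)
$v = 12$ ($v = - \frac{60}{-5} = \left(-60\right) \left(- \frac{1}{5}\right) = 12$)
$- 147 \frac{74 + B{\left(1 \right)}}{u + 13} + v = - 147 \frac{74 - 14}{300 + 13} + 12 = - 147 \cdot \frac{60}{313} + 12 = - 147 \cdot 60 \cdot \frac{1}{313} + 12 = \left(-147\right) \frac{60}{313} + 12 = - \frac{8820}{313} + 12 = - \frac{5064}{313}$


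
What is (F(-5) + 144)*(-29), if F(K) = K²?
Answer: -4901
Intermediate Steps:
(F(-5) + 144)*(-29) = ((-5)² + 144)*(-29) = (25 + 144)*(-29) = 169*(-29) = -4901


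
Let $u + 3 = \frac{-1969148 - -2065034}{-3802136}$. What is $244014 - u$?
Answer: $\frac{463892958099}{1901068} \approx 2.4402 \cdot 10^{5}$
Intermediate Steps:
$u = - \frac{5751147}{1901068}$ ($u = -3 + \frac{-1969148 - -2065034}{-3802136} = -3 + \left(-1969148 + 2065034\right) \left(- \frac{1}{3802136}\right) = -3 + 95886 \left(- \frac{1}{3802136}\right) = -3 - \frac{47943}{1901068} = - \frac{5751147}{1901068} \approx -3.0252$)
$244014 - u = 244014 - - \frac{5751147}{1901068} = 244014 + \frac{5751147}{1901068} = \frac{463892958099}{1901068}$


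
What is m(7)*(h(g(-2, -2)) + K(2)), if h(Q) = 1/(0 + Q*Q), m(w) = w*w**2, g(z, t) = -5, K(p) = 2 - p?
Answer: 343/25 ≈ 13.720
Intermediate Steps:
m(w) = w**3
h(Q) = Q**(-2) (h(Q) = 1/(0 + Q**2) = 1/(Q**2) = Q**(-2))
m(7)*(h(g(-2, -2)) + K(2)) = 7**3*((-5)**(-2) + (2 - 1*2)) = 343*(1/25 + (2 - 2)) = 343*(1/25 + 0) = 343*(1/25) = 343/25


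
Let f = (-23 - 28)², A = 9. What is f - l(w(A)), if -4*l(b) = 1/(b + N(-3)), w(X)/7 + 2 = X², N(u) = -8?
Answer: 5670181/2180 ≈ 2601.0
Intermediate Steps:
w(X) = -14 + 7*X²
f = 2601 (f = (-51)² = 2601)
l(b) = -1/(4*(-8 + b)) (l(b) = -1/(4*(b - 8)) = -1/(4*(-8 + b)))
f - l(w(A)) = 2601 - (-1)/(-32 + 4*(-14 + 7*9²)) = 2601 - (-1)/(-32 + 4*(-14 + 7*81)) = 2601 - (-1)/(-32 + 4*(-14 + 567)) = 2601 - (-1)/(-32 + 4*553) = 2601 - (-1)/(-32 + 2212) = 2601 - (-1)/2180 = 2601 - 1*(-1/2180) = 2601 + 1/2180 = 5670181/2180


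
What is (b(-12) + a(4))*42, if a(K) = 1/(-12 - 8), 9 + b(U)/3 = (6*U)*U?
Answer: 1077279/10 ≈ 1.0773e+5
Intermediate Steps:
b(U) = -27 + 18*U**2 (b(U) = -27 + 3*((6*U)*U) = -27 + 3*(6*U**2) = -27 + 18*U**2)
a(K) = -1/20 (a(K) = 1/(-20) = -1/20)
(b(-12) + a(4))*42 = ((-27 + 18*(-12)**2) - 1/20)*42 = ((-27 + 18*144) - 1/20)*42 = ((-27 + 2592) - 1/20)*42 = (2565 - 1/20)*42 = (51299/20)*42 = 1077279/10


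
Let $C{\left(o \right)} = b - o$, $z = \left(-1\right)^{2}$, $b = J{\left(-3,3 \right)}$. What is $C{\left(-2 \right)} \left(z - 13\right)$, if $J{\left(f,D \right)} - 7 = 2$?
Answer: $-132$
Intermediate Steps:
$J{\left(f,D \right)} = 9$ ($J{\left(f,D \right)} = 7 + 2 = 9$)
$b = 9$
$z = 1$
$C{\left(o \right)} = 9 - o$
$C{\left(-2 \right)} \left(z - 13\right) = \left(9 - -2\right) \left(1 - 13\right) = \left(9 + 2\right) \left(-12\right) = 11 \left(-12\right) = -132$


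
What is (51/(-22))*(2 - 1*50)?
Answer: 1224/11 ≈ 111.27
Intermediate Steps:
(51/(-22))*(2 - 1*50) = (51*(-1/22))*(2 - 50) = -51/22*(-48) = 1224/11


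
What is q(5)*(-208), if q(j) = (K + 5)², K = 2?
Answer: -10192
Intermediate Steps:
q(j) = 49 (q(j) = (2 + 5)² = 7² = 49)
q(5)*(-208) = 49*(-208) = -10192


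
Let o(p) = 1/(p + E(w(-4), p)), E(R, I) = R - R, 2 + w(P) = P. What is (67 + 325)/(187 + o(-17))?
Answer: 476/227 ≈ 2.0969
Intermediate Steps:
w(P) = -2 + P
E(R, I) = 0
o(p) = 1/p (o(p) = 1/(p + 0) = 1/p)
(67 + 325)/(187 + o(-17)) = (67 + 325)/(187 + 1/(-17)) = 392/(187 - 1/17) = 392/(3178/17) = 392*(17/3178) = 476/227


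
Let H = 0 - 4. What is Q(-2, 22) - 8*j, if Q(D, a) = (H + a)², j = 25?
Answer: 124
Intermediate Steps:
H = -4
Q(D, a) = (-4 + a)²
Q(-2, 22) - 8*j = (-4 + 22)² - 8*25 = 18² - 200 = 324 - 200 = 124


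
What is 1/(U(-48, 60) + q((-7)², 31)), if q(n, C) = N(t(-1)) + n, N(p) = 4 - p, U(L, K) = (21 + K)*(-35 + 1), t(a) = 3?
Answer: -1/2704 ≈ -0.00036982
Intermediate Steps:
U(L, K) = -714 - 34*K (U(L, K) = (21 + K)*(-34) = -714 - 34*K)
q(n, C) = 1 + n (q(n, C) = (4 - 1*3) + n = (4 - 3) + n = 1 + n)
1/(U(-48, 60) + q((-7)², 31)) = 1/((-714 - 34*60) + (1 + (-7)²)) = 1/((-714 - 2040) + (1 + 49)) = 1/(-2754 + 50) = 1/(-2704) = -1/2704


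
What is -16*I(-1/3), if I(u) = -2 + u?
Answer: 112/3 ≈ 37.333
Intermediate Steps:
-16*I(-1/3) = -16*(-2 - 1/3) = -16*(-2 - 1*⅓) = -16*(-2 - ⅓) = -16*(-7/3) = 112/3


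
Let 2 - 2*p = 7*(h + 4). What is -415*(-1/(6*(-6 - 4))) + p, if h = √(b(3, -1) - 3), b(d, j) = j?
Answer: -239/12 - 7*I ≈ -19.917 - 7.0*I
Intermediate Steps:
h = 2*I (h = √(-1 - 3) = √(-4) = 2*I ≈ 2.0*I)
p = -13 - 7*I (p = 1 - 7*(2*I + 4)/2 = 1 - 7*(4 + 2*I)/2 = 1 - (28 + 14*I)/2 = 1 + (-14 - 7*I) = -13 - 7*I ≈ -13.0 - 7.0*I)
-415*(-1/(6*(-6 - 4))) + p = -415*(-1/(6*(-6 - 4))) + (-13 - 7*I) = -415/((-10*(-6))) + (-13 - 7*I) = -415/60 + (-13 - 7*I) = -415*1/60 + (-13 - 7*I) = -83/12 + (-13 - 7*I) = -239/12 - 7*I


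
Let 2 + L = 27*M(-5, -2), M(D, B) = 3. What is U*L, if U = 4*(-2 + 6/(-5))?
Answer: -5056/5 ≈ -1011.2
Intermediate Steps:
U = -64/5 (U = 4*(-2 + 6*(-1/5)) = 4*(-2 - 6/5) = 4*(-16/5) = -64/5 ≈ -12.800)
L = 79 (L = -2 + 27*3 = -2 + 81 = 79)
U*L = -64/5*79 = -5056/5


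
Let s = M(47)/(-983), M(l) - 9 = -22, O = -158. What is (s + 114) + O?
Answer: -43239/983 ≈ -43.987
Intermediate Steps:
M(l) = -13 (M(l) = 9 - 22 = -13)
s = 13/983 (s = -13/(-983) = -13*(-1/983) = 13/983 ≈ 0.013225)
(s + 114) + O = (13/983 + 114) - 158 = 112075/983 - 158 = -43239/983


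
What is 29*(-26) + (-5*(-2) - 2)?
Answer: -746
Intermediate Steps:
29*(-26) + (-5*(-2) - 2) = -754 + (10 - 2) = -754 + 8 = -746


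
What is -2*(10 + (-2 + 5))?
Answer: -26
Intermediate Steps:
-2*(10 + (-2 + 5)) = -2*(10 + 3) = -2*13 = -26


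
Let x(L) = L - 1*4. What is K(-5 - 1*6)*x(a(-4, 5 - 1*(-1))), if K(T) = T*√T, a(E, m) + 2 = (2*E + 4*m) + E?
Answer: -66*I*√11 ≈ -218.9*I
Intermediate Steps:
a(E, m) = -2 + 3*E + 4*m (a(E, m) = -2 + ((2*E + 4*m) + E) = -2 + (3*E + 4*m) = -2 + 3*E + 4*m)
K(T) = T^(3/2)
x(L) = -4 + L (x(L) = L - 4 = -4 + L)
K(-5 - 1*6)*x(a(-4, 5 - 1*(-1))) = (-5 - 1*6)^(3/2)*(-4 + (-2 + 3*(-4) + 4*(5 - 1*(-1)))) = (-5 - 6)^(3/2)*(-4 + (-2 - 12 + 4*(5 + 1))) = (-11)^(3/2)*(-4 + (-2 - 12 + 4*6)) = (-11*I*√11)*(-4 + (-2 - 12 + 24)) = (-11*I*√11)*(-4 + 10) = -11*I*√11*6 = -66*I*√11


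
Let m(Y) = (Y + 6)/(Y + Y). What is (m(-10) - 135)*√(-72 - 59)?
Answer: -674*I*√131/5 ≈ -1542.9*I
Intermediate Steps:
m(Y) = (6 + Y)/(2*Y) (m(Y) = (6 + Y)/((2*Y)) = (6 + Y)*(1/(2*Y)) = (6 + Y)/(2*Y))
(m(-10) - 135)*√(-72 - 59) = ((½)*(6 - 10)/(-10) - 135)*√(-72 - 59) = ((½)*(-⅒)*(-4) - 135)*√(-131) = (⅕ - 135)*(I*√131) = -674*I*√131/5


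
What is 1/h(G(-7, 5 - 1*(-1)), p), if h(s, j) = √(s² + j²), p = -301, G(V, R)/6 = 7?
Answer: √1885/13195 ≈ 0.0032904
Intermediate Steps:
G(V, R) = 42 (G(V, R) = 6*7 = 42)
h(s, j) = √(j² + s²)
1/h(G(-7, 5 - 1*(-1)), p) = 1/(√((-301)² + 42²)) = 1/(√(90601 + 1764)) = 1/(√92365) = 1/(7*√1885) = √1885/13195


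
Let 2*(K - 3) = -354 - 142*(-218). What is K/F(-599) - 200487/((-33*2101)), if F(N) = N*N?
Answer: 24332002773/8292249911 ≈ 2.9343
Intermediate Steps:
K = 15304 (K = 3 + (-354 - 142*(-218))/2 = 3 + (-354 + 30956)/2 = 3 + (½)*30602 = 3 + 15301 = 15304)
F(N) = N²
K/F(-599) - 200487/((-33*2101)) = 15304/((-599)²) - 200487/((-33*2101)) = 15304/358801 - 200487/(-69333) = 15304*(1/358801) - 200487*(-1/69333) = 15304/358801 + 66829/23111 = 24332002773/8292249911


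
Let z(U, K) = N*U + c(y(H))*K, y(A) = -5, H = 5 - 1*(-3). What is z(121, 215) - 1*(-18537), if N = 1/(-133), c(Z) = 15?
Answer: 2894225/133 ≈ 21761.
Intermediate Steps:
H = 8 (H = 5 + 3 = 8)
N = -1/133 ≈ -0.0075188
z(U, K) = 15*K - U/133 (z(U, K) = -U/133 + 15*K = 15*K - U/133)
z(121, 215) - 1*(-18537) = (15*215 - 1/133*121) - 1*(-18537) = (3225 - 121/133) + 18537 = 428804/133 + 18537 = 2894225/133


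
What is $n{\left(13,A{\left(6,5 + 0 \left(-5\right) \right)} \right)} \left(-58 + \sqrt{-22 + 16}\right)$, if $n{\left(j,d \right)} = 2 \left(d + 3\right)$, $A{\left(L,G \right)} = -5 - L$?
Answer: $928 - 16 i \sqrt{6} \approx 928.0 - 39.192 i$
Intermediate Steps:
$n{\left(j,d \right)} = 6 + 2 d$ ($n{\left(j,d \right)} = 2 \left(3 + d\right) = 6 + 2 d$)
$n{\left(13,A{\left(6,5 + 0 \left(-5\right) \right)} \right)} \left(-58 + \sqrt{-22 + 16}\right) = \left(6 + 2 \left(-5 - 6\right)\right) \left(-58 + \sqrt{-22 + 16}\right) = \left(6 + 2 \left(-5 - 6\right)\right) \left(-58 + \sqrt{-6}\right) = \left(6 + 2 \left(-11\right)\right) \left(-58 + i \sqrt{6}\right) = \left(6 - 22\right) \left(-58 + i \sqrt{6}\right) = - 16 \left(-58 + i \sqrt{6}\right) = 928 - 16 i \sqrt{6}$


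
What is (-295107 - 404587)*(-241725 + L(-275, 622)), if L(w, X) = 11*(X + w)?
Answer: 166462800152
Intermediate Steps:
L(w, X) = 11*X + 11*w
(-295107 - 404587)*(-241725 + L(-275, 622)) = (-295107 - 404587)*(-241725 + (11*622 + 11*(-275))) = -699694*(-241725 + (6842 - 3025)) = -699694*(-241725 + 3817) = -699694*(-237908) = 166462800152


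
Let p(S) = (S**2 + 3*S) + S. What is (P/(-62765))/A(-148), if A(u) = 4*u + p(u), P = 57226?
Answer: -28613/650245400 ≈ -4.4003e-5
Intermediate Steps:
p(S) = S**2 + 4*S
A(u) = 4*u + u*(4 + u)
(P/(-62765))/A(-148) = (57226/(-62765))/((-148*(8 - 148))) = (57226*(-1/62765))/((-148*(-140))) = -57226/62765/20720 = -57226/62765*1/20720 = -28613/650245400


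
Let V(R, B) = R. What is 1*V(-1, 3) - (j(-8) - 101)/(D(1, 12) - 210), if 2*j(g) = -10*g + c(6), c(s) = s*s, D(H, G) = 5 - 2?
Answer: -250/207 ≈ -1.2077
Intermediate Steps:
D(H, G) = 3
c(s) = s²
j(g) = 18 - 5*g (j(g) = (-10*g + 6²)/2 = (-10*g + 36)/2 = (36 - 10*g)/2 = 18 - 5*g)
1*V(-1, 3) - (j(-8) - 101)/(D(1, 12) - 210) = 1*(-1) - ((18 - 5*(-8)) - 101)/(3 - 210) = -1 - ((18 + 40) - 101)/(-207) = -1 - (58 - 101)*(-1)/207 = -1 - (-43)*(-1)/207 = -1 - 1*43/207 = -1 - 43/207 = -250/207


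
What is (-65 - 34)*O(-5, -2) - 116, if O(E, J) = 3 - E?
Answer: -908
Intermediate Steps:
(-65 - 34)*O(-5, -2) - 116 = (-65 - 34)*(3 - 1*(-5)) - 116 = -99*(3 + 5) - 116 = -99*8 - 116 = -792 - 116 = -908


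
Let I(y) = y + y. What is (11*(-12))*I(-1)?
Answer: 264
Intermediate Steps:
I(y) = 2*y
(11*(-12))*I(-1) = (11*(-12))*(2*(-1)) = -132*(-2) = 264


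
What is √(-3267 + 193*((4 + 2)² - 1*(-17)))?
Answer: 59*√2 ≈ 83.439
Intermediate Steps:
√(-3267 + 193*((4 + 2)² - 1*(-17))) = √(-3267 + 193*(6² + 17)) = √(-3267 + 193*(36 + 17)) = √(-3267 + 193*53) = √(-3267 + 10229) = √6962 = 59*√2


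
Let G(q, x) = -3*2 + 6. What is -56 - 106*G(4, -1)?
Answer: -56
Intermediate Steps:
G(q, x) = 0 (G(q, x) = -6 + 6 = 0)
-56 - 106*G(4, -1) = -56 - 106*0 = -56 + 0 = -56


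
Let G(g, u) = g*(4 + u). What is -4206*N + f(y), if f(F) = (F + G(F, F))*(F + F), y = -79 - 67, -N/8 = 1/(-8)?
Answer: -6015318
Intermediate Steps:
N = 1 (N = -8/(-8) = -8*(-⅛) = 1)
y = -146
f(F) = 2*F*(F + F*(4 + F)) (f(F) = (F + F*(4 + F))*(F + F) = (F + F*(4 + F))*(2*F) = 2*F*(F + F*(4 + F)))
-4206*N + f(y) = -4206*1 + 2*(-146)²*(5 - 146) = -4206 + 2*21316*(-141) = -4206 - 6011112 = -6015318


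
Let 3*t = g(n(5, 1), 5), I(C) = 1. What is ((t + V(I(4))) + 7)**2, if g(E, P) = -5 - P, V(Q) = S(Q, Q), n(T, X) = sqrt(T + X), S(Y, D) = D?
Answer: 196/9 ≈ 21.778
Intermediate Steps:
V(Q) = Q
t = -10/3 (t = (-5 - 1*5)/3 = (-5 - 5)/3 = (1/3)*(-10) = -10/3 ≈ -3.3333)
((t + V(I(4))) + 7)**2 = ((-10/3 + 1) + 7)**2 = (-7/3 + 7)**2 = (14/3)**2 = 196/9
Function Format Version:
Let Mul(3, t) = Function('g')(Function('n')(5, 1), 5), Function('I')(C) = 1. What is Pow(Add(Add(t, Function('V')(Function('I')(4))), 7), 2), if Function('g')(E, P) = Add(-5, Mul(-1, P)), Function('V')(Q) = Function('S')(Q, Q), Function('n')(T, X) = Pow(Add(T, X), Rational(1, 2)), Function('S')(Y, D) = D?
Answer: Rational(196, 9) ≈ 21.778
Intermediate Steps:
Function('V')(Q) = Q
t = Rational(-10, 3) (t = Mul(Rational(1, 3), Add(-5, Mul(-1, 5))) = Mul(Rational(1, 3), Add(-5, -5)) = Mul(Rational(1, 3), -10) = Rational(-10, 3) ≈ -3.3333)
Pow(Add(Add(t, Function('V')(Function('I')(4))), 7), 2) = Pow(Add(Add(Rational(-10, 3), 1), 7), 2) = Pow(Add(Rational(-7, 3), 7), 2) = Pow(Rational(14, 3), 2) = Rational(196, 9)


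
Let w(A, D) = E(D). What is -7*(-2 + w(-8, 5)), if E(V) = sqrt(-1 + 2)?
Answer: 7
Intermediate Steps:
E(V) = 1 (E(V) = sqrt(1) = 1)
w(A, D) = 1
-7*(-2 + w(-8, 5)) = -7*(-2 + 1) = -7*(-1) = 7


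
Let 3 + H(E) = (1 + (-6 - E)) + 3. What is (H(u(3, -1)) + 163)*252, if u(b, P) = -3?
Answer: 40572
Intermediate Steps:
H(E) = -5 - E (H(E) = -3 + ((1 + (-6 - E)) + 3) = -3 + ((-5 - E) + 3) = -3 + (-2 - E) = -5 - E)
(H(u(3, -1)) + 163)*252 = ((-5 - 1*(-3)) + 163)*252 = ((-5 + 3) + 163)*252 = (-2 + 163)*252 = 161*252 = 40572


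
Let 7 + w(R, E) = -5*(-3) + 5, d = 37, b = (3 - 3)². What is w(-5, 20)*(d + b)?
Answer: 481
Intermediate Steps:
b = 0 (b = 0² = 0)
w(R, E) = 13 (w(R, E) = -7 + (-5*(-3) + 5) = -7 + (15 + 5) = -7 + 20 = 13)
w(-5, 20)*(d + b) = 13*(37 + 0) = 13*37 = 481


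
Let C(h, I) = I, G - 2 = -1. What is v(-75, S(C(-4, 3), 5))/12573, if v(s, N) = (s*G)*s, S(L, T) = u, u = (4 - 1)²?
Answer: 625/1397 ≈ 0.44739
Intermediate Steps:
G = 1 (G = 2 - 1 = 1)
u = 9 (u = 3² = 9)
S(L, T) = 9
v(s, N) = s² (v(s, N) = (s*1)*s = s*s = s²)
v(-75, S(C(-4, 3), 5))/12573 = (-75)²/12573 = 5625*(1/12573) = 625/1397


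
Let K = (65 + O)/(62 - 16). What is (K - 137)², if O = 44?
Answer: 38353249/2116 ≈ 18125.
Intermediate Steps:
K = 109/46 (K = (65 + 44)/(62 - 16) = 109/46 ≈ 2.3696)
(K - 137)² = (109/46 - 137)² = (-6193/46)² = 38353249/2116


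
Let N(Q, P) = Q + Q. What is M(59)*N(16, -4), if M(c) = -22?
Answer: -704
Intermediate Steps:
N(Q, P) = 2*Q
M(59)*N(16, -4) = -44*16 = -22*32 = -704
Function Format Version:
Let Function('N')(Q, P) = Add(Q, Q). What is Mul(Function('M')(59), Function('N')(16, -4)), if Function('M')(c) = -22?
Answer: -704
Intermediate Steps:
Function('N')(Q, P) = Mul(2, Q)
Mul(Function('M')(59), Function('N')(16, -4)) = Mul(-22, Mul(2, 16)) = Mul(-22, 32) = -704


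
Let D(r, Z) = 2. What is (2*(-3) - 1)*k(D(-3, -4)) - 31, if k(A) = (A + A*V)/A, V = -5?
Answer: -3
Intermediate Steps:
k(A) = -4 (k(A) = (A + A*(-5))/A = (A - 5*A)/A = (-4*A)/A = -4)
(2*(-3) - 1)*k(D(-3, -4)) - 31 = (2*(-3) - 1)*(-4) - 31 = (-6 - 1)*(-4) - 31 = -7*(-4) - 31 = 28 - 31 = -3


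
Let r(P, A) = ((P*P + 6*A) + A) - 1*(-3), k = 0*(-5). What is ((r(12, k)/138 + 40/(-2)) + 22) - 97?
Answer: -4321/46 ≈ -93.935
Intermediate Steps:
k = 0
r(P, A) = 3 + P² + 7*A (r(P, A) = ((P² + 6*A) + A) + 3 = (P² + 7*A) + 3 = 3 + P² + 7*A)
((r(12, k)/138 + 40/(-2)) + 22) - 97 = (((3 + 12² + 7*0)/138 + 40/(-2)) + 22) - 97 = (((3 + 144 + 0)*(1/138) + 40*(-½)) + 22) - 97 = ((147*(1/138) - 20) + 22) - 97 = ((49/46 - 20) + 22) - 97 = (-871/46 + 22) - 97 = 141/46 - 97 = -4321/46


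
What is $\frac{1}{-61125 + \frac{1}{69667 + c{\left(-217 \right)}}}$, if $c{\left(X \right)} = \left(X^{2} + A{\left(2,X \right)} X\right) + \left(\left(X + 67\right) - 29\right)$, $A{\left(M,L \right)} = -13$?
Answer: $- \frac{119398}{7298202749} \approx -1.636 \cdot 10^{-5}$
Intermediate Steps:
$c{\left(X \right)} = 38 + X^{2} - 12 X$ ($c{\left(X \right)} = \left(X^{2} - 13 X\right) + \left(\left(X + 67\right) - 29\right) = \left(X^{2} - 13 X\right) + \left(\left(67 + X\right) - 29\right) = \left(X^{2} - 13 X\right) + \left(38 + X\right) = 38 + X^{2} - 12 X$)
$\frac{1}{-61125 + \frac{1}{69667 + c{\left(-217 \right)}}} = \frac{1}{-61125 + \frac{1}{69667 + \left(38 + \left(-217\right)^{2} - -2604\right)}} = \frac{1}{-61125 + \frac{1}{69667 + \left(38 + 47089 + 2604\right)}} = \frac{1}{-61125 + \frac{1}{69667 + 49731}} = \frac{1}{-61125 + \frac{1}{119398}} = \frac{1}{- \frac{7298202749}{119398}} = - \frac{119398}{7298202749}$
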